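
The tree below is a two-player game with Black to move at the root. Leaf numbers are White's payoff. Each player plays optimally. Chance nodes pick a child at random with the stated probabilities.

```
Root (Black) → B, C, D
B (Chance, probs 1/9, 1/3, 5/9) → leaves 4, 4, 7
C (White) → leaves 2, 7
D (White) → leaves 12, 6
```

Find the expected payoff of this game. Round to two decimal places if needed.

5.67

B (Chance): 1/9·4 + 1/3·4 + 5/9·7 = 5.67
C (White): max(2, 7) = 7
D (White): max(12, 6) = 12
Root (Black): min(5.67, 7, 12) = 5.67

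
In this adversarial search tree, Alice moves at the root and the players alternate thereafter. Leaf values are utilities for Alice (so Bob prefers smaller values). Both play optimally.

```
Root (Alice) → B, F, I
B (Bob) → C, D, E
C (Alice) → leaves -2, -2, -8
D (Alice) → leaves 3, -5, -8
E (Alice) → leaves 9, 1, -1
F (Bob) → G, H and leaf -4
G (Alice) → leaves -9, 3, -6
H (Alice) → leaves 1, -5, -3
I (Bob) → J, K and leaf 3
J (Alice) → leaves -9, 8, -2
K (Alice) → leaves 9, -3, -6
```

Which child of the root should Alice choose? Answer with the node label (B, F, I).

I

C (Alice): max(-2, -2, -8) = -2
D (Alice): max(3, -5, -8) = 3
E (Alice): max(9, 1, -1) = 9
B (Bob): min(-2, 3, 9) = -2
G (Alice): max(-9, 3, -6) = 3
H (Alice): max(1, -5, -3) = 1
F (Bob): min(3, 1, -4) = -4
J (Alice): max(-9, 8, -2) = 8
K (Alice): max(9, -3, -6) = 9
I (Bob): min(8, 9, 3) = 3
Root (Alice): max(-2, -4, 3) = 3
Alice picks the child with the highest value: I (value 3).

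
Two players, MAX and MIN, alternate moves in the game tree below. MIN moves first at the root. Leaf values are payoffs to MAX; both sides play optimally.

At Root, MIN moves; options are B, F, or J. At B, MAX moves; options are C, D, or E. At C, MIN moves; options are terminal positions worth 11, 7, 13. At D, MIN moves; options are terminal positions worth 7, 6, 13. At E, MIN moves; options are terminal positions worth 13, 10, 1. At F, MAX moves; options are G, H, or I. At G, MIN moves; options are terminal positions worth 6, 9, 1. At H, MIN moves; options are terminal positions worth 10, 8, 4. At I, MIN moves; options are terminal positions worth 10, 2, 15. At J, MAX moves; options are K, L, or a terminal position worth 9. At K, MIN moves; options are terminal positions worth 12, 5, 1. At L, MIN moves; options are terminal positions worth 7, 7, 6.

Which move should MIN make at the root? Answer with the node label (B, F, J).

C (MIN): min(11, 7, 13) = 7
D (MIN): min(7, 6, 13) = 6
E (MIN): min(13, 10, 1) = 1
B (MAX): max(7, 6, 1) = 7
G (MIN): min(6, 9, 1) = 1
H (MIN): min(10, 8, 4) = 4
I (MIN): min(10, 2, 15) = 2
F (MAX): max(1, 4, 2) = 4
K (MIN): min(12, 5, 1) = 1
L (MIN): min(7, 7, 6) = 6
J (MAX): max(1, 6, 9) = 9
Root (MIN): min(7, 4, 9) = 4
MIN picks the child with the lowest value: F (value 4).

F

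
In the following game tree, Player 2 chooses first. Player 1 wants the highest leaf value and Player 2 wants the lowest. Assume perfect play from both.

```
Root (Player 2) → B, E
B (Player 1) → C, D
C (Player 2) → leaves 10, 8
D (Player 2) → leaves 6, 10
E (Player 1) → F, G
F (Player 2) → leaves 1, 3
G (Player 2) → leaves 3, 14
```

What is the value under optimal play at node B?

C: min(10, 8) = 8
D: min(6, 10) = 6
B: max(8, 6) = 8

8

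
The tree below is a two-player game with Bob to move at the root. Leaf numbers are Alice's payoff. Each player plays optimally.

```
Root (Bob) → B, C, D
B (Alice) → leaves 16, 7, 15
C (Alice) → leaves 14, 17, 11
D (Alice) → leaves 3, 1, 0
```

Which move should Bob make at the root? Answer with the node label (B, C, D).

B (Alice): max(16, 7, 15) = 16
C (Alice): max(14, 17, 11) = 17
D (Alice): max(3, 1, 0) = 3
Root (Bob): min(16, 17, 3) = 3
Bob picks the child with the lowest value: D (value 3).

D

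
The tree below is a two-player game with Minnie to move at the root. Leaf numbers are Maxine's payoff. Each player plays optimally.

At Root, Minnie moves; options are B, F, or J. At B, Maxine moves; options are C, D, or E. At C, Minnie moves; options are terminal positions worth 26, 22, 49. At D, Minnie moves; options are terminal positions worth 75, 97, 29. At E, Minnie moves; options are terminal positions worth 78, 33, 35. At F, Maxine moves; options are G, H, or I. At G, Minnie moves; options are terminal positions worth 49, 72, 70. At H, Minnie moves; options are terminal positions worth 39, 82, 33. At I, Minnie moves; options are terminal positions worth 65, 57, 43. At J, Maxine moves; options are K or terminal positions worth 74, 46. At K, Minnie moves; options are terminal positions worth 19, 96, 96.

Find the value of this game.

C (Minnie): min(26, 22, 49) = 22
D (Minnie): min(75, 97, 29) = 29
E (Minnie): min(78, 33, 35) = 33
B (Maxine): max(22, 29, 33) = 33
G (Minnie): min(49, 72, 70) = 49
H (Minnie): min(39, 82, 33) = 33
I (Minnie): min(65, 57, 43) = 43
F (Maxine): max(49, 33, 43) = 49
K (Minnie): min(19, 96, 96) = 19
J (Maxine): max(19, 74, 46) = 74
Root (Minnie): min(33, 49, 74) = 33

33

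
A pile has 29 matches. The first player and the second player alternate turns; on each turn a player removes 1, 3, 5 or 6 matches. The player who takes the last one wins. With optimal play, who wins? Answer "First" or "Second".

Compute winning (W) and losing (L) positions by backward induction:
i:   0  1  2  3  4  5  6  7  8  9 10 11 12 13 14 15 16 17 18 19 20 21 22 23 24 25 26 27 28 29
     L  W  L  W  L  W  W  W  W  W  W  L  W  L  W  L  W  W  W  W  W  W  L  W  L  W  L  W  W  W
Position 29 is W, so the first player wins.

First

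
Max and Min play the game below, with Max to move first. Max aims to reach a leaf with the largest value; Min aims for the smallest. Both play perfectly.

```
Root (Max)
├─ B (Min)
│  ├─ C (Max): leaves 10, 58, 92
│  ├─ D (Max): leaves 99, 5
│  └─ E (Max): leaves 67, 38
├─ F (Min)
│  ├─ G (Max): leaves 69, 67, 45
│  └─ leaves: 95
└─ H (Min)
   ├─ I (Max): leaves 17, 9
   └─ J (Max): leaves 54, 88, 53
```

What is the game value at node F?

69

G: max(69, 67, 45) = 69
F: min(69, 95) = 69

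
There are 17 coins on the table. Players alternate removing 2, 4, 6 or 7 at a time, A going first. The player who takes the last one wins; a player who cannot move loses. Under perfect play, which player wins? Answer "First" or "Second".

First

W/L table (W = player to move can force a win):
i:   0  1  2  3  4  5  6  7  8  9 10 11 12 13 14 15 16 17
     L  L  W  W  W  W  W  W  W  L  L  W  W  W  W  W  W  W
Position 17 is W, so the first player wins.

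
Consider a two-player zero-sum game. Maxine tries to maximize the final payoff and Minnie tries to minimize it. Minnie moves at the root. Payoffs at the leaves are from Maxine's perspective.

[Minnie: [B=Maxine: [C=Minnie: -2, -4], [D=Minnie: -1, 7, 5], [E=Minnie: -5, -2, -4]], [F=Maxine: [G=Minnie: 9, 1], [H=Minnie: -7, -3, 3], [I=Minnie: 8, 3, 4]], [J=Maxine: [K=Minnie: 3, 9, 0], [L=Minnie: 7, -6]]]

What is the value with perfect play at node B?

-1

C: min(-2, -4) = -4
D: min(-1, 7, 5) = -1
E: min(-5, -2, -4) = -5
B: max(-4, -1, -5) = -1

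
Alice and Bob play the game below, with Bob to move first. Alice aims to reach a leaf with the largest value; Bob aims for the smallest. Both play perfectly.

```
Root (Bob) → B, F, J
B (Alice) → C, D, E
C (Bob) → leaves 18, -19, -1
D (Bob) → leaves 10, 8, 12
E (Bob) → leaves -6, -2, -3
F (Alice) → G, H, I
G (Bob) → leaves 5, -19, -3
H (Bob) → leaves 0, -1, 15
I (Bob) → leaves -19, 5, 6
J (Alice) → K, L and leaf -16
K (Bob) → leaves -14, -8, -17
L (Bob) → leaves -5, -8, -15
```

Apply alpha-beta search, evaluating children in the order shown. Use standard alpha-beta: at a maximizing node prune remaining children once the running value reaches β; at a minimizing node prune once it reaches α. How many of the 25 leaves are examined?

21

C [α=-∞,β=+∞]: v=-19
D [α=-19,β=+∞]: v=8
E [α=8,β=+∞]: v=-6 after child 1 ≤ α → α-cutoff, skip 2
B [α=-∞,β=+∞]: v=8
G [α=-∞,β=8]: v=-19
H [α=-19,β=8]: v=-1
I [α=-1,β=8]: v=-19 after child 1 ≤ α → α-cutoff, skip 2
F [α=-∞,β=8]: v=-1
K [α=-∞,β=-1]: v=-17
L [α=-17,β=-1]: v=-15
J [α=-∞,β=-1]: v=-15
Root [α=-∞,β=+∞]: v=-15
Leaves evaluated: 21 of 25.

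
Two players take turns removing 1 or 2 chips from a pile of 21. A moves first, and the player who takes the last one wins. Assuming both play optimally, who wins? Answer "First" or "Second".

Second

i:   0  1  2  3  4  5  6  7  8  9 10 11 12 13 14 15 16 17 18 19 20 21
     L  W  W  L  W  W  L  W  W  L  W  W  L  W  W  L  W  W  L  W  W  L
Position 21 is L, so the second player wins.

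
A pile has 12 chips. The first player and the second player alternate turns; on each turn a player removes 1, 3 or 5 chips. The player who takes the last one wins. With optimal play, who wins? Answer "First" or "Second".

Mark each pile size as W (mover wins) or L (mover loses):
i:   0  1  2  3  4  5  6  7  8  9 10 11 12
     L  W  L  W  L  W  L  W  L  W  L  W  L
Position 12 is L, so the second player wins.

Second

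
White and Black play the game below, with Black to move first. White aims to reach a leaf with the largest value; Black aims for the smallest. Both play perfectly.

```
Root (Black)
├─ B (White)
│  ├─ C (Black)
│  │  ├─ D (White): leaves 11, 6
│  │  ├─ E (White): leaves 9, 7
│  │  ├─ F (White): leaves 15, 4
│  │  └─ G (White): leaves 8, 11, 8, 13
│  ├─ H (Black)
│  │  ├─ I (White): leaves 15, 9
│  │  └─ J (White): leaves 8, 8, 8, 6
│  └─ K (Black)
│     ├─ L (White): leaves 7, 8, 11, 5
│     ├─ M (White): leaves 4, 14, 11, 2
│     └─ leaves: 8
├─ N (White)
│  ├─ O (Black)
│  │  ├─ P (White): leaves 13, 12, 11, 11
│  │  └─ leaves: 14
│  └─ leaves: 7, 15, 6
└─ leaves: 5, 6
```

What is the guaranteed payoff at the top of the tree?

5

D (White): max(11, 6) = 11
E (White): max(9, 7) = 9
F (White): max(15, 4) = 15
G (White): max(8, 11, 8, 13) = 13
C (Black): min(11, 9, 15, 13) = 9
I (White): max(15, 9) = 15
J (White): max(8, 8, 8, 6) = 8
H (Black): min(15, 8) = 8
L (White): max(7, 8, 11, 5) = 11
M (White): max(4, 14, 11, 2) = 14
K (Black): min(11, 14, 8) = 8
B (White): max(9, 8, 8) = 9
P (White): max(13, 12, 11, 11) = 13
O (Black): min(13, 14) = 13
N (White): max(13, 7, 15, 6) = 15
Root (Black): min(9, 15, 5, 6) = 5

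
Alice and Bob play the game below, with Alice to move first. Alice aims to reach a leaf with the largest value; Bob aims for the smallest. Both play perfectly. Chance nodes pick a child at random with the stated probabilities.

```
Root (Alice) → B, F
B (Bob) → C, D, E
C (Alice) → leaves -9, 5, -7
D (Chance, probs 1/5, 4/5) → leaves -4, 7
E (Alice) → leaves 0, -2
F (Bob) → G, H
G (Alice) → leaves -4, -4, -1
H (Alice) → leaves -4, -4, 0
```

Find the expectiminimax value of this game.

0

C (Alice): max(-9, 5, -7) = 5
D (Chance): 1/5·-4 + 4/5·7 = 4.8
E (Alice): max(0, -2) = 0
B (Bob): min(5, 4.8, 0) = 0
G (Alice): max(-4, -4, -1) = -1
H (Alice): max(-4, -4, 0) = 0
F (Bob): min(-1, 0) = -1
Root (Alice): max(0, -1) = 0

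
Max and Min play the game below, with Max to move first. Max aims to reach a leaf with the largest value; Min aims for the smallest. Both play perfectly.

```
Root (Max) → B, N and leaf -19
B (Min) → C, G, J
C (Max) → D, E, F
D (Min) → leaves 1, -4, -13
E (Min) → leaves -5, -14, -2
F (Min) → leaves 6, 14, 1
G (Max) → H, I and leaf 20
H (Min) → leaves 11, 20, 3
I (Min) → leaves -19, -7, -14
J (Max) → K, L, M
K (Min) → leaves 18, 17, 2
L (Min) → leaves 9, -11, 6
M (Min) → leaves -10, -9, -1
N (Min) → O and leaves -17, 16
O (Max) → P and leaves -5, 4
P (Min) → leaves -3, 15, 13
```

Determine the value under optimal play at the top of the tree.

D (Min): min(1, -4, -13) = -13
E (Min): min(-5, -14, -2) = -14
F (Min): min(6, 14, 1) = 1
C (Max): max(-13, -14, 1) = 1
H (Min): min(11, 20, 3) = 3
I (Min): min(-19, -7, -14) = -19
G (Max): max(3, -19, 20) = 20
K (Min): min(18, 17, 2) = 2
L (Min): min(9, -11, 6) = -11
M (Min): min(-10, -9, -1) = -10
J (Max): max(2, -11, -10) = 2
B (Min): min(1, 20, 2) = 1
P (Min): min(-3, 15, 13) = -3
O (Max): max(-3, -5, 4) = 4
N (Min): min(4, -17, 16) = -17
Root (Max): max(1, -17, -19) = 1

1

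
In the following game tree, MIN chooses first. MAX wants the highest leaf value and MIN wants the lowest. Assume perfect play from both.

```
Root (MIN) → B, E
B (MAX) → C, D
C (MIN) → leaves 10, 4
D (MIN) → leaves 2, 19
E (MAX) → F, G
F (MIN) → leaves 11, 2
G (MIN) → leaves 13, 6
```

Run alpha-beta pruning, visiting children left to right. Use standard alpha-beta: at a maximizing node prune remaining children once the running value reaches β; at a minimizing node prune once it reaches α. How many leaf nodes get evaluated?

7

C [α=-∞,β=+∞]: v=4
D [α=4,β=+∞]: v=2 after child 1 ≤ α → α-cutoff, skip 1
B [α=-∞,β=+∞]: v=4
F [α=-∞,β=4]: v=2
G [α=2,β=4]: v=6
E [α=-∞,β=4]: v=6
Root [α=-∞,β=+∞]: v=4
Leaves evaluated: 7 of 8.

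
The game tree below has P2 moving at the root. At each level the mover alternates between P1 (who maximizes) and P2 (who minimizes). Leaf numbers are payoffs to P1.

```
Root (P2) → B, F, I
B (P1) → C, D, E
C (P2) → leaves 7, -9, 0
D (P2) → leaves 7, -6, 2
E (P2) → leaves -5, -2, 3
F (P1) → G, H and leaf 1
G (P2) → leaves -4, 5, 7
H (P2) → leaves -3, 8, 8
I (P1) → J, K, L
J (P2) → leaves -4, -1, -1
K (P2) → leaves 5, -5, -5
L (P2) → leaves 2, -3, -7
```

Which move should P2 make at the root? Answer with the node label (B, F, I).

B

C (P2): min(7, -9, 0) = -9
D (P2): min(7, -6, 2) = -6
E (P2): min(-5, -2, 3) = -5
B (P1): max(-9, -6, -5) = -5
G (P2): min(-4, 5, 7) = -4
H (P2): min(-3, 8, 8) = -3
F (P1): max(-4, -3, 1) = 1
J (P2): min(-4, -1, -1) = -4
K (P2): min(5, -5, -5) = -5
L (P2): min(2, -3, -7) = -7
I (P1): max(-4, -5, -7) = -4
Root (P2): min(-5, 1, -4) = -5
P2 picks the child with the lowest value: B (value -5).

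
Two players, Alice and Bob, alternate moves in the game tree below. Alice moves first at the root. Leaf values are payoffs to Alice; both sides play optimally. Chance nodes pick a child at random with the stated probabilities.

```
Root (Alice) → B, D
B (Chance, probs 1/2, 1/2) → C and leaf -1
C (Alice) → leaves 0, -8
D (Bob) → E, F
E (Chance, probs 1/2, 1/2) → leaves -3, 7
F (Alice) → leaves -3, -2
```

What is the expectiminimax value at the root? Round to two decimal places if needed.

-0.5

C (Alice): max(0, -8) = 0
B (Chance): 1/2·0 + 1/2·-1 = -0.5
E (Chance): 1/2·-3 + 1/2·7 = 2
F (Alice): max(-3, -2) = -2
D (Bob): min(2, -2) = -2
Root (Alice): max(-0.5, -2) = -0.5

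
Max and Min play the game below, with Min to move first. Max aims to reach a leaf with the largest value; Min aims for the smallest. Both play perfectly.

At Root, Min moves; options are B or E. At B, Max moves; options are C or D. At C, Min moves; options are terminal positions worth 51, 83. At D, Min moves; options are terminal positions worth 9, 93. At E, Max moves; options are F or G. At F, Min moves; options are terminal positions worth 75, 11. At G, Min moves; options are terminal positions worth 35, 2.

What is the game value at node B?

C: min(51, 83) = 51
D: min(9, 93) = 9
B: max(51, 9) = 51

51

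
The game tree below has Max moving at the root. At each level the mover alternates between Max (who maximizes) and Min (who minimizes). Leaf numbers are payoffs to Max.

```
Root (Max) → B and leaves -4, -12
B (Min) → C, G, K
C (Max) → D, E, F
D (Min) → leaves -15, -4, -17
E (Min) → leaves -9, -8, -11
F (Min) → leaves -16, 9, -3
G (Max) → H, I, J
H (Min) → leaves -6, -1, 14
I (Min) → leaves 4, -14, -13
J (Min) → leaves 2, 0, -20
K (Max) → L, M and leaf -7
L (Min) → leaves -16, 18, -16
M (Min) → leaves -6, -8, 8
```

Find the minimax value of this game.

D (Min): min(-15, -4, -17) = -17
E (Min): min(-9, -8, -11) = -11
F (Min): min(-16, 9, -3) = -16
C (Max): max(-17, -11, -16) = -11
H (Min): min(-6, -1, 14) = -6
I (Min): min(4, -14, -13) = -14
J (Min): min(2, 0, -20) = -20
G (Max): max(-6, -14, -20) = -6
L (Min): min(-16, 18, -16) = -16
M (Min): min(-6, -8, 8) = -8
K (Max): max(-16, -8, -7) = -7
B (Min): min(-11, -6, -7) = -11
Root (Max): max(-11, -4, -12) = -4

-4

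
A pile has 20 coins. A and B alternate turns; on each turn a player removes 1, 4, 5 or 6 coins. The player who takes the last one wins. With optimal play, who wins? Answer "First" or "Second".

Mark each pile size as W (mover wins) or L (mover loses):
i:   0  1  2  3  4  5  6  7  8  9 10 11 12 13 14 15 16 17 18 19 20
     L  W  L  W  W  W  W  W  W  L  W  L  W  W  W  W  W  W  L  W  L
Position 20 is L, so the second player wins.

Second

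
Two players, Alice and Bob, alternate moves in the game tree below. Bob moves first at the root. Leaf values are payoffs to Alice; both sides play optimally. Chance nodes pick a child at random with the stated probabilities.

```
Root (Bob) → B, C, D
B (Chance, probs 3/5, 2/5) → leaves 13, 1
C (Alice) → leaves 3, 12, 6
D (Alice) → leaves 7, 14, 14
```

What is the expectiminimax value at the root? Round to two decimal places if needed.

8.2

B (Chance): 3/5·13 + 2/5·1 = 8.2
C (Alice): max(3, 12, 6) = 12
D (Alice): max(7, 14, 14) = 14
Root (Bob): min(8.2, 12, 14) = 8.2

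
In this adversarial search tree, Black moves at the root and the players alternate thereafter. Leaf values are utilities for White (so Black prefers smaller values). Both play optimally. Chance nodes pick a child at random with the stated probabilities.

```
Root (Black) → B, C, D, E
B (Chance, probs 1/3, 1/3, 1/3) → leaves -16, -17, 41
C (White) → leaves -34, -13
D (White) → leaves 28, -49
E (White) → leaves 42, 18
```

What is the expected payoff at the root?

-13

B (Chance): 1/3·-16 + 1/3·-17 + 1/3·41 = 2.67
C (White): max(-34, -13) = -13
D (White): max(28, -49) = 28
E (White): max(42, 18) = 42
Root (Black): min(2.67, -13, 28, 42) = -13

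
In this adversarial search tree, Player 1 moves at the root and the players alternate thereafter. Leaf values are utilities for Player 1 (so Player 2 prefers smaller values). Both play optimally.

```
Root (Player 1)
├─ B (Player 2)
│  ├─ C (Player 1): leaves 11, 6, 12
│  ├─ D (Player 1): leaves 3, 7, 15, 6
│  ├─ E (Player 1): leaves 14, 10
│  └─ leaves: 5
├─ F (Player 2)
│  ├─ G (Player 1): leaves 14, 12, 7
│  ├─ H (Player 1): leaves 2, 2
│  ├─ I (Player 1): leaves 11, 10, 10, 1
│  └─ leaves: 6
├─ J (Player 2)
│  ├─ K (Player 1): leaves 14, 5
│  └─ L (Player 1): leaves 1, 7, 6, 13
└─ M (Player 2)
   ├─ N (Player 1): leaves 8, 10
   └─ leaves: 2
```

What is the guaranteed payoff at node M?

2

N: max(8, 10) = 10
M: min(10, 2) = 2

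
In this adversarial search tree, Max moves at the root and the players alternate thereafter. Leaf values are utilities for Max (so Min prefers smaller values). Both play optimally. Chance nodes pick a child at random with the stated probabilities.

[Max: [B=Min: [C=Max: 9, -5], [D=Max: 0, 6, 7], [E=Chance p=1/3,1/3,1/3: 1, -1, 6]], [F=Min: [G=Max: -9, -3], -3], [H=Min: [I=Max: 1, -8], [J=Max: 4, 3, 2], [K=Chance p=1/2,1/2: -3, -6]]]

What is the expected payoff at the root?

C (Max): max(9, -5) = 9
D (Max): max(0, 6, 7) = 7
E (Chance): 1/3·1 + 1/3·-1 + 1/3·6 = 2
B (Min): min(9, 7, 2) = 2
G (Max): max(-9, -3) = -3
F (Min): min(-3, -3) = -3
I (Max): max(1, -8) = 1
J (Max): max(4, 3, 2) = 4
K (Chance): 1/2·-3 + 1/2·-6 = -4.5
H (Min): min(1, 4, -4.5) = -4.5
Root (Max): max(2, -3, -4.5) = 2

2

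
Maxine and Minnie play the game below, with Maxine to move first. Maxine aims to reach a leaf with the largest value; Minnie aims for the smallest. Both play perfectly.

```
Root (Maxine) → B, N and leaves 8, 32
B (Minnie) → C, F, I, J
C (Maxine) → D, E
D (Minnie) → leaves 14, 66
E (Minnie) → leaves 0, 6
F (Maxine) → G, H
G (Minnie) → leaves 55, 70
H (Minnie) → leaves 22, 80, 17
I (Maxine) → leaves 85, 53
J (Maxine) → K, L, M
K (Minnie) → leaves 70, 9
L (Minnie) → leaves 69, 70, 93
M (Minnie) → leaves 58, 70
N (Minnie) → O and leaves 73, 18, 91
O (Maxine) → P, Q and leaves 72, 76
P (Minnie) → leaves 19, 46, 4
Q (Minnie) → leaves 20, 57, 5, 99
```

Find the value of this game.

D (Minnie): min(14, 66) = 14
E (Minnie): min(0, 6) = 0
C (Maxine): max(14, 0) = 14
G (Minnie): min(55, 70) = 55
H (Minnie): min(22, 80, 17) = 17
F (Maxine): max(55, 17) = 55
I (Maxine): max(85, 53) = 85
K (Minnie): min(70, 9) = 9
L (Minnie): min(69, 70, 93) = 69
M (Minnie): min(58, 70) = 58
J (Maxine): max(9, 69, 58) = 69
B (Minnie): min(14, 55, 85, 69) = 14
P (Minnie): min(19, 46, 4) = 4
Q (Minnie): min(20, 57, 5, 99) = 5
O (Maxine): max(4, 5, 72, 76) = 76
N (Minnie): min(76, 73, 18, 91) = 18
Root (Maxine): max(14, 18, 8, 32) = 32

32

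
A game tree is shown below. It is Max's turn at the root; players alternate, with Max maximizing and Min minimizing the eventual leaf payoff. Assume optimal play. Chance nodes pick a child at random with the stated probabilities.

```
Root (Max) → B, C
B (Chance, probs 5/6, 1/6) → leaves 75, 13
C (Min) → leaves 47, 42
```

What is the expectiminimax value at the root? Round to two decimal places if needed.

64.67

B (Chance): 5/6·75 + 1/6·13 = 64.67
C (Min): min(47, 42) = 42
Root (Max): max(64.67, 42) = 64.67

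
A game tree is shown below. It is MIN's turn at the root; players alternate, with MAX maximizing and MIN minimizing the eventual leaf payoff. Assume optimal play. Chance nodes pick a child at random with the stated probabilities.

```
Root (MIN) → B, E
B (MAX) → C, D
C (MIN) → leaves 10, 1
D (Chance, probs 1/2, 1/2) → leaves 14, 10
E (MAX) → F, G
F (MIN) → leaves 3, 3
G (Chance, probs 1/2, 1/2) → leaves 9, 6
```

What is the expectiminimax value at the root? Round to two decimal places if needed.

C (MIN): min(10, 1) = 1
D (Chance): 1/2·14 + 1/2·10 = 12
B (MAX): max(1, 12) = 12
F (MIN): min(3, 3) = 3
G (Chance): 1/2·9 + 1/2·6 = 7.5
E (MAX): max(3, 7.5) = 7.5
Root (MIN): min(12, 7.5) = 7.5

7.5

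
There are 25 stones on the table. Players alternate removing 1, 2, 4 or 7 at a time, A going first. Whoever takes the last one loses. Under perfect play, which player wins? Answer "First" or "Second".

W/L table (W = player to move can force a win):
i:   0  1  2  3  4  5  6  7  8  9 10 11 12 13 14 15 16 17 18 19 20 21 22 23 24 25
     W  L  W  W  L  W  W  L  W  W  L  W  W  L  W  W  L  W  W  L  W  W  L  W  W  L
Position 25 is L, so the second player wins.

Second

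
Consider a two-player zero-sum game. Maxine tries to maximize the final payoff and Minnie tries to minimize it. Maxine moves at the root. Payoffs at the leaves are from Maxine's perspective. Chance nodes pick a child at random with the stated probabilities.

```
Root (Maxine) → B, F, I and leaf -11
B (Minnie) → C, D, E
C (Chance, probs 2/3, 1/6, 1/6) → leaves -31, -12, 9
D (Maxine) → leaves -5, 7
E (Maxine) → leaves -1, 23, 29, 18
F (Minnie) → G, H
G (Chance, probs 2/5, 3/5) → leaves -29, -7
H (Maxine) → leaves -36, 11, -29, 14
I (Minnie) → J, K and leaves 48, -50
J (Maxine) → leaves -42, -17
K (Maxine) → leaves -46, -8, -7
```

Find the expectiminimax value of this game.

C (Chance): 2/3·-31 + 1/6·-12 + 1/6·9 = -21.17
D (Maxine): max(-5, 7) = 7
E (Maxine): max(-1, 23, 29, 18) = 29
B (Minnie): min(-21.17, 7, 29) = -21.17
G (Chance): 2/5·-29 + 3/5·-7 = -15.8
H (Maxine): max(-36, 11, -29, 14) = 14
F (Minnie): min(-15.8, 14) = -15.8
J (Maxine): max(-42, -17) = -17
K (Maxine): max(-46, -8, -7) = -7
I (Minnie): min(-17, -7, 48, -50) = -50
Root (Maxine): max(-21.17, -15.8, -50, -11) = -11

-11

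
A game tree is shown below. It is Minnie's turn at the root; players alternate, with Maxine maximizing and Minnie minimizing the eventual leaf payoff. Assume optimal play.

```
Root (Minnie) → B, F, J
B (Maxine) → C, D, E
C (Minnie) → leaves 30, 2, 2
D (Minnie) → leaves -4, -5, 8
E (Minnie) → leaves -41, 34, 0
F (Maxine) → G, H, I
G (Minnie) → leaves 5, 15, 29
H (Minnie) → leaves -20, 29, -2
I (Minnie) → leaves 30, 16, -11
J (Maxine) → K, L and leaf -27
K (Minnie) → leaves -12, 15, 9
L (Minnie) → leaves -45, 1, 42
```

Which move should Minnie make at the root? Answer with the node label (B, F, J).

C (Minnie): min(30, 2, 2) = 2
D (Minnie): min(-4, -5, 8) = -5
E (Minnie): min(-41, 34, 0) = -41
B (Maxine): max(2, -5, -41) = 2
G (Minnie): min(5, 15, 29) = 5
H (Minnie): min(-20, 29, -2) = -20
I (Minnie): min(30, 16, -11) = -11
F (Maxine): max(5, -20, -11) = 5
K (Minnie): min(-12, 15, 9) = -12
L (Minnie): min(-45, 1, 42) = -45
J (Maxine): max(-12, -45, -27) = -12
Root (Minnie): min(2, 5, -12) = -12
Minnie picks the child with the lowest value: J (value -12).

J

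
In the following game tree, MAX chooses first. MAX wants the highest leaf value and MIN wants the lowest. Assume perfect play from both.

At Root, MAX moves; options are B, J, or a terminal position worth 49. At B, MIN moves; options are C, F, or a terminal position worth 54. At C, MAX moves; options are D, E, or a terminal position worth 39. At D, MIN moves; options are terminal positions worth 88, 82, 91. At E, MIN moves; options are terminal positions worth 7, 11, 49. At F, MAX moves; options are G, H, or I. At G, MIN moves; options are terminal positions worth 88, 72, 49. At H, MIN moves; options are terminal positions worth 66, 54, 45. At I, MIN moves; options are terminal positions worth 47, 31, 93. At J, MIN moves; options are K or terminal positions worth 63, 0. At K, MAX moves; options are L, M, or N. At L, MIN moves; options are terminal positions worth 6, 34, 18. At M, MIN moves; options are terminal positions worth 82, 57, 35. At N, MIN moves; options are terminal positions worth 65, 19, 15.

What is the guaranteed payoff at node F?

49

G: min(88, 72, 49) = 49
H: min(66, 54, 45) = 45
I: min(47, 31, 93) = 31
F: max(49, 45, 31) = 49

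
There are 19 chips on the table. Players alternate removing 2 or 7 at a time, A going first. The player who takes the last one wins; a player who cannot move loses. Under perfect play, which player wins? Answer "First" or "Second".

W/L table (W = player to move can force a win):
i:   0  1  2  3  4  5  6  7  8  9 10 11 12 13 14 15 16 17 18 19
     L  L  W  W  L  L  W  W  W  L  L  W  W  L  L  W  W  W  L  L
Position 19 is L, so the second player wins.

Second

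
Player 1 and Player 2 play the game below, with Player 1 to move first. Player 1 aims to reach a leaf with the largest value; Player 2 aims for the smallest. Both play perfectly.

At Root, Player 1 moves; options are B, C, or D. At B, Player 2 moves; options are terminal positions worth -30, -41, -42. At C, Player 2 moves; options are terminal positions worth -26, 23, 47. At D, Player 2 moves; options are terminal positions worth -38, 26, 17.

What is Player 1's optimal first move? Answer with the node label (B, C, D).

B (Player 2): min(-30, -41, -42) = -42
C (Player 2): min(-26, 23, 47) = -26
D (Player 2): min(-38, 26, 17) = -38
Root (Player 1): max(-42, -26, -38) = -26
Player 1 picks the child with the highest value: C (value -26).

C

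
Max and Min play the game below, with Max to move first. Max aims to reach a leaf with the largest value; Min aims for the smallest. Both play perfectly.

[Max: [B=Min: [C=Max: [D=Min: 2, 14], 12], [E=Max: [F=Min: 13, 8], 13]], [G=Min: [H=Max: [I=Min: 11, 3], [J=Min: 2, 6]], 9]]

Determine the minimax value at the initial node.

12

D (Min): min(2, 14) = 2
C (Max): max(2, 12) = 12
F (Min): min(13, 8) = 8
E (Max): max(8, 13) = 13
B (Min): min(12, 13) = 12
I (Min): min(11, 3) = 3
J (Min): min(2, 6) = 2
H (Max): max(3, 2) = 3
G (Min): min(3, 9) = 3
Root (Max): max(12, 3) = 12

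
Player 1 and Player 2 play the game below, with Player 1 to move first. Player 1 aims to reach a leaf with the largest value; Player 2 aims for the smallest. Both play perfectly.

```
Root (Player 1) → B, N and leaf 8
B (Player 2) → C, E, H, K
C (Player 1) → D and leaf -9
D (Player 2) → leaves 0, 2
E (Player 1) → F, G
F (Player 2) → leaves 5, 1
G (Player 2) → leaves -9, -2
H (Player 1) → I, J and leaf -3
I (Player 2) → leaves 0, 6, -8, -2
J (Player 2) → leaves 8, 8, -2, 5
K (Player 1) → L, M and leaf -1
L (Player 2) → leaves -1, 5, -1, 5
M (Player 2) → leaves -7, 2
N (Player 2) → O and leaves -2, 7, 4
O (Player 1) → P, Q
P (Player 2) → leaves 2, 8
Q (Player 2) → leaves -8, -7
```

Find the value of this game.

8

D (Player 2): min(0, 2) = 0
C (Player 1): max(0, -9) = 0
F (Player 2): min(5, 1) = 1
G (Player 2): min(-9, -2) = -9
E (Player 1): max(1, -9) = 1
I (Player 2): min(0, 6, -8, -2) = -8
J (Player 2): min(8, 8, -2, 5) = -2
H (Player 1): max(-8, -2, -3) = -2
L (Player 2): min(-1, 5, -1, 5) = -1
M (Player 2): min(-7, 2) = -7
K (Player 1): max(-1, -7, -1) = -1
B (Player 2): min(0, 1, -2, -1) = -2
P (Player 2): min(2, 8) = 2
Q (Player 2): min(-8, -7) = -8
O (Player 1): max(2, -8) = 2
N (Player 2): min(2, -2, 7, 4) = -2
Root (Player 1): max(-2, -2, 8) = 8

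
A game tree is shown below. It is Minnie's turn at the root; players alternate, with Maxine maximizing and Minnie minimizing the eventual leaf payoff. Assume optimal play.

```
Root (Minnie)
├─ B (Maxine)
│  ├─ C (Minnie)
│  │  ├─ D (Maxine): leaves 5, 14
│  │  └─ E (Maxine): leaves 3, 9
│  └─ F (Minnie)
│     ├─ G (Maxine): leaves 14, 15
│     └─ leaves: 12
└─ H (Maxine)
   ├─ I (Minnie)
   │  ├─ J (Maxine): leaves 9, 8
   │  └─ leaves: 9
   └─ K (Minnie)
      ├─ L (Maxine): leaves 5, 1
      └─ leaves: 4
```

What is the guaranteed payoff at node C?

D: max(5, 14) = 14
E: max(3, 9) = 9
C: min(14, 9) = 9

9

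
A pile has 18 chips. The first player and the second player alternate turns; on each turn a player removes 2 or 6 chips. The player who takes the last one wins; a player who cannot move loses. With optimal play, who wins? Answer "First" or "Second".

W/L table (W = player to move can force a win):
i:   0  1  2  3  4  5  6  7  8  9 10 11 12 13 14 15 16 17 18
     L  L  W  W  L  L  W  W  L  L  W  W  L  L  W  W  L  L  W
Position 18 is W, so the first player wins.

First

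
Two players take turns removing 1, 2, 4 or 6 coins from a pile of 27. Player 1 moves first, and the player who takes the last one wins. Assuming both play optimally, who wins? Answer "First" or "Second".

W/L table (W = player to move can force a win):
i:   0  1  2  3  4  5  6  7  8  9 10 11 12 13 14 15 16 17 18 19 20 21 22 23 24 25 26 27
     L  W  W  L  W  W  W  W  L  W  W  L  W  W  W  W  L  W  W  L  W  W  W  W  L  W  W  L
Position 27 is L, so the second player wins.

Second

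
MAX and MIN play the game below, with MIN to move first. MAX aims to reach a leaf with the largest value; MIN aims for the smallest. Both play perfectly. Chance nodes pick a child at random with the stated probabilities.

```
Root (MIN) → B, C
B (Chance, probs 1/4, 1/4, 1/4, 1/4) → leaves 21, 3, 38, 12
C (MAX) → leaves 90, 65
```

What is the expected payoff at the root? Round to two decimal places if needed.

18.5

B (Chance): 1/4·21 + 1/4·3 + 1/4·38 + 1/4·12 = 18.5
C (MAX): max(90, 65) = 90
Root (MIN): min(18.5, 90) = 18.5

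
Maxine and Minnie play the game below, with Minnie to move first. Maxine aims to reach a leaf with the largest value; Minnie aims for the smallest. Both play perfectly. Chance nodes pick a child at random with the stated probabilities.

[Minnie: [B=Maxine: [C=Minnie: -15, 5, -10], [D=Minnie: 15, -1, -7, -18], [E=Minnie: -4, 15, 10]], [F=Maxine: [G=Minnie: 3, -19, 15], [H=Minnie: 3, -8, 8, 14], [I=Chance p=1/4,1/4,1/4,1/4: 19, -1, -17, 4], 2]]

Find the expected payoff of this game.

-4

C (Minnie): min(-15, 5, -10) = -15
D (Minnie): min(15, -1, -7, -18) = -18
E (Minnie): min(-4, 15, 10) = -4
B (Maxine): max(-15, -18, -4) = -4
G (Minnie): min(3, -19, 15) = -19
H (Minnie): min(3, -8, 8, 14) = -8
I (Chance): 1/4·19 + 1/4·-1 + 1/4·-17 + 1/4·4 = 1.25
F (Maxine): max(-19, -8, 1.25, 2) = 2
Root (Minnie): min(-4, 2) = -4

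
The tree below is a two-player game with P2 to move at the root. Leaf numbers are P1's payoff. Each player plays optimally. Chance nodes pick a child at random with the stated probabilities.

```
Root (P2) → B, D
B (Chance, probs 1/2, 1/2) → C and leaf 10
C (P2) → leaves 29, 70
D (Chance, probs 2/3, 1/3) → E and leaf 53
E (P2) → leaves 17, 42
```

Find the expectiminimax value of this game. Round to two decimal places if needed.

19.5

C (P2): min(29, 70) = 29
B (Chance): 1/2·29 + 1/2·10 = 19.5
E (P2): min(17, 42) = 17
D (Chance): 2/3·17 + 1/3·53 = 29
Root (P2): min(19.5, 29) = 19.5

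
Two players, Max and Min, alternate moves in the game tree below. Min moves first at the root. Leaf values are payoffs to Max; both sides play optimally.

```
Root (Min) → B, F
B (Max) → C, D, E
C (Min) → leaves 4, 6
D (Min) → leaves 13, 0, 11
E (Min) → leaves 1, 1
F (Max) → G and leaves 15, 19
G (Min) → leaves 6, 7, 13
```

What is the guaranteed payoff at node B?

C: min(4, 6) = 4
D: min(13, 0, 11) = 0
E: min(1, 1) = 1
B: max(4, 0, 1) = 4

4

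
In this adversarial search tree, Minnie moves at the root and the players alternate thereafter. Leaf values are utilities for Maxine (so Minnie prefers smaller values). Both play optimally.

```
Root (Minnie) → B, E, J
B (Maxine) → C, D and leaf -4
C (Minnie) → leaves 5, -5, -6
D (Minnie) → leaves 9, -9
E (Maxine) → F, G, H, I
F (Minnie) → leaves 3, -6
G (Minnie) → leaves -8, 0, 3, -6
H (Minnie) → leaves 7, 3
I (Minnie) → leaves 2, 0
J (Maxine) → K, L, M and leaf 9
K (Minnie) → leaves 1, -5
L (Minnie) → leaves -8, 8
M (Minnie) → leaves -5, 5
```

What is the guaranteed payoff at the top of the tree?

-4

C (Minnie): min(5, -5, -6) = -6
D (Minnie): min(9, -9) = -9
B (Maxine): max(-6, -9, -4) = -4
F (Minnie): min(3, -6) = -6
G (Minnie): min(-8, 0, 3, -6) = -8
H (Minnie): min(7, 3) = 3
I (Minnie): min(2, 0) = 0
E (Maxine): max(-6, -8, 3, 0) = 3
K (Minnie): min(1, -5) = -5
L (Minnie): min(-8, 8) = -8
M (Minnie): min(-5, 5) = -5
J (Maxine): max(-5, -8, -5, 9) = 9
Root (Minnie): min(-4, 3, 9) = -4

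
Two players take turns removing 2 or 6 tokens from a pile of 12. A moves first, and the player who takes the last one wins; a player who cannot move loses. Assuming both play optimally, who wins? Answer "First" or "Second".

Second

Compute winning (W) and losing (L) positions by backward induction:
i:   0  1  2  3  4  5  6  7  8  9 10 11 12
     L  L  W  W  L  L  W  W  L  L  W  W  L
Position 12 is L, so the second player wins.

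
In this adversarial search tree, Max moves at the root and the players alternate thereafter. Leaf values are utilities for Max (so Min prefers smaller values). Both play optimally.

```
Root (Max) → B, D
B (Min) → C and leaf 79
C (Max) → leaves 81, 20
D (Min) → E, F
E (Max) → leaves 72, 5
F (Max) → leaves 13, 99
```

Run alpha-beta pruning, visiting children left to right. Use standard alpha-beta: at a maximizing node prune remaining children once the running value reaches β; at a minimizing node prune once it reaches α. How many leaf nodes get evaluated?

5

C [α=-∞,β=+∞]: v=81
B [α=-∞,β=+∞]: v=79
E [α=79,β=+∞]: v=72
D [α=79,β=+∞]: v=72 after child 1 ≤ α → α-cutoff, skip 1
Root [α=-∞,β=+∞]: v=79
Leaves evaluated: 5 of 7.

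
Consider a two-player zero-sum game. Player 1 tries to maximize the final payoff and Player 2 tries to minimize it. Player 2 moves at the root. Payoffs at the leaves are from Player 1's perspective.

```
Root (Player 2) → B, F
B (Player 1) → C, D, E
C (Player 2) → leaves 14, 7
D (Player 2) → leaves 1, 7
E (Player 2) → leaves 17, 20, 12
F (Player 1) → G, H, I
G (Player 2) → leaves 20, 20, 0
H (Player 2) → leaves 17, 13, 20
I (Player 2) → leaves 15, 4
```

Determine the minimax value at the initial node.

12

C (Player 2): min(14, 7) = 7
D (Player 2): min(1, 7) = 1
E (Player 2): min(17, 20, 12) = 12
B (Player 1): max(7, 1, 12) = 12
G (Player 2): min(20, 20, 0) = 0
H (Player 2): min(17, 13, 20) = 13
I (Player 2): min(15, 4) = 4
F (Player 1): max(0, 13, 4) = 13
Root (Player 2): min(12, 13) = 12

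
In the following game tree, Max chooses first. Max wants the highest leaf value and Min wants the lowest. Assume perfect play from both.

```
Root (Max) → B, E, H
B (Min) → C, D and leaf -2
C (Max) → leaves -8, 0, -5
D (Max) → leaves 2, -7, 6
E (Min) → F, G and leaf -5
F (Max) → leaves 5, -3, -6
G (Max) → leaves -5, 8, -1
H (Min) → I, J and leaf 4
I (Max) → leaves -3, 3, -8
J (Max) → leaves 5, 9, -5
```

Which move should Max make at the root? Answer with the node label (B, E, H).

H

C (Max): max(-8, 0, -5) = 0
D (Max): max(2, -7, 6) = 6
B (Min): min(0, 6, -2) = -2
F (Max): max(5, -3, -6) = 5
G (Max): max(-5, 8, -1) = 8
E (Min): min(5, 8, -5) = -5
I (Max): max(-3, 3, -8) = 3
J (Max): max(5, 9, -5) = 9
H (Min): min(3, 9, 4) = 3
Root (Max): max(-2, -5, 3) = 3
Max picks the child with the highest value: H (value 3).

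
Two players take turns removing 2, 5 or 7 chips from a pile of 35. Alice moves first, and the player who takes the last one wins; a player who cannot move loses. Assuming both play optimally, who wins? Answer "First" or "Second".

Positions where the player to move wins (W) vs loses (L):
i:   0  1  2  3  4  5  6  7  8  9 10 11 12 13 14 15 16 17 18 19 20 21 22 23 24 25 26 27 28 29 30 31 32 33 34 35
     L  L  W  W  L  W  W  W  W  W  L  W  W  L  L  W  W  W  W  W  W  W  L  L  W  W  L  W  W  W  W  W  L  W  W  L
Position 35 is L, so the second player wins.

Second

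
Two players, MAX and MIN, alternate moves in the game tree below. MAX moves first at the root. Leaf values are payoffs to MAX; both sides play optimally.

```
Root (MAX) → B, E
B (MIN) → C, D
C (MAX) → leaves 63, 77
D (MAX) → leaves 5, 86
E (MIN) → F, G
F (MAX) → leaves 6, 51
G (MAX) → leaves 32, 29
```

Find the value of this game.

77

C (MAX): max(63, 77) = 77
D (MAX): max(5, 86) = 86
B (MIN): min(77, 86) = 77
F (MAX): max(6, 51) = 51
G (MAX): max(32, 29) = 32
E (MIN): min(51, 32) = 32
Root (MAX): max(77, 32) = 77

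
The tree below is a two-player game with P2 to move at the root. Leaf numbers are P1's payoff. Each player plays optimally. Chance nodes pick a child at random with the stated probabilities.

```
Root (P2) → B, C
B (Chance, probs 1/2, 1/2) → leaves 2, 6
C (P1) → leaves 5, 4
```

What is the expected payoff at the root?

B (Chance): 1/2·2 + 1/2·6 = 4
C (P1): max(5, 4) = 5
Root (P2): min(4, 5) = 4

4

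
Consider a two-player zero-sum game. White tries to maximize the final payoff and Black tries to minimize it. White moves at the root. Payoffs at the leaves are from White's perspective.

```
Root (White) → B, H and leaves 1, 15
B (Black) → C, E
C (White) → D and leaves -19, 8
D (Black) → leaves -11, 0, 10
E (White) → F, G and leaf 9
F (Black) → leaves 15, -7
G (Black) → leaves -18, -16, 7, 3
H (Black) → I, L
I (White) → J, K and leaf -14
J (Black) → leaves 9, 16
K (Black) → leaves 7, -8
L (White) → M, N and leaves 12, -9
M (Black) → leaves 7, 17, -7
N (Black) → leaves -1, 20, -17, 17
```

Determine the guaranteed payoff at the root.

15

D (Black): min(-11, 0, 10) = -11
C (White): max(-11, -19, 8) = 8
F (Black): min(15, -7) = -7
G (Black): min(-18, -16, 7, 3) = -18
E (White): max(-7, -18, 9) = 9
B (Black): min(8, 9) = 8
J (Black): min(9, 16) = 9
K (Black): min(7, -8) = -8
I (White): max(9, -8, -14) = 9
M (Black): min(7, 17, -7) = -7
N (Black): min(-1, 20, -17, 17) = -17
L (White): max(-7, -17, 12, -9) = 12
H (Black): min(9, 12) = 9
Root (White): max(8, 9, 1, 15) = 15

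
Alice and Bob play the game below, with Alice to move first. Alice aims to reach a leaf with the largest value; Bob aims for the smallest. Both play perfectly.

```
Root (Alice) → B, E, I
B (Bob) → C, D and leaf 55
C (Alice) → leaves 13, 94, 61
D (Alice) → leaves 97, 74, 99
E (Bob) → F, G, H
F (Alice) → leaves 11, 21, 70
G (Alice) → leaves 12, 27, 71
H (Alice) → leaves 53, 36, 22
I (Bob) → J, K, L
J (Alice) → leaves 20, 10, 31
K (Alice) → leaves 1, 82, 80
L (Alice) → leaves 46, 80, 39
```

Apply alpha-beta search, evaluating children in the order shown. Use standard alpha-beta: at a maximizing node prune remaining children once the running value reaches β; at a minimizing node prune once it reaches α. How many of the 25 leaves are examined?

17

C [α=-∞,β=+∞]: v=94
D [α=-∞,β=94]: v=97 after child 1 ≥ β → β-cutoff, skip 2
B [α=-∞,β=+∞]: v=55
F [α=55,β=+∞]: v=70
G [α=55,β=70]: v=71
H [α=55,β=70]: v=53
E [α=55,β=+∞]: v=53
J [α=55,β=+∞]: v=31
I [α=55,β=+∞]: v=31 after child 1 ≤ α → α-cutoff, skip 2
Root [α=-∞,β=+∞]: v=55
Leaves evaluated: 17 of 25.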